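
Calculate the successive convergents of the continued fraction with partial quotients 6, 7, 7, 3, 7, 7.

Using the convergent recurrence p_i = a_i*p_{i-1} + p_{i-2}, q_i = a_i*q_{i-1} + q_{i-2} with p_{-2}=0, p_{-1}=1, q_{-2}=1, q_{-1}=0:
  i=0: a_0=6, p_0 = 6*1 + 0 = 6, q_0 = 6*0 + 1 = 1.
  i=1: a_1=7, p_1 = 7*6 + 1 = 43, q_1 = 7*1 + 0 = 7.
  i=2: a_2=7, p_2 = 7*43 + 6 = 307, q_2 = 7*7 + 1 = 50.
  i=3: a_3=3, p_3 = 3*307 + 43 = 964, q_3 = 3*50 + 7 = 157.
  i=4: a_4=7, p_4 = 7*964 + 307 = 7055, q_4 = 7*157 + 50 = 1149.
  i=5: a_5=7, p_5 = 7*7055 + 964 = 50349, q_5 = 7*1149 + 157 = 8200.

6/1, 43/7, 307/50, 964/157, 7055/1149, 50349/8200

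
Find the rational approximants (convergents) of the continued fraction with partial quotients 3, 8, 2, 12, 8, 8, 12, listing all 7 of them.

3/1, 25/8, 53/17, 661/212, 5341/1713, 43389/13916, 526009/168705

Using the convergent recurrence p_i = a_i*p_{i-1} + p_{i-2}, q_i = a_i*q_{i-1} + q_{i-2} with p_{-2}=0, p_{-1}=1, q_{-2}=1, q_{-1}=0:
  i=0: a_0=3, p_0 = 3*1 + 0 = 3, q_0 = 3*0 + 1 = 1.
  i=1: a_1=8, p_1 = 8*3 + 1 = 25, q_1 = 8*1 + 0 = 8.
  i=2: a_2=2, p_2 = 2*25 + 3 = 53, q_2 = 2*8 + 1 = 17.
  i=3: a_3=12, p_3 = 12*53 + 25 = 661, q_3 = 12*17 + 8 = 212.
  i=4: a_4=8, p_4 = 8*661 + 53 = 5341, q_4 = 8*212 + 17 = 1713.
  i=5: a_5=8, p_5 = 8*5341 + 661 = 43389, q_5 = 8*1713 + 212 = 13916.
  i=6: a_6=12, p_6 = 12*43389 + 5341 = 526009, q_6 = 12*13916 + 1713 = 168705.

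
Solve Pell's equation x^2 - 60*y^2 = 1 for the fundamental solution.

(x, y) = (31, 4)

First expand sqrt(60) as a continued fraction. With x_i = (sqrt(60) + m_i)/d_i and (m_0, d_0) = (0, 1): a_0 = floor(sqrt(60)) = 7, since 7^2 = 49 <= 60 < 64 = 8^2.
Iterate m_{i+1} = d_i*a_i - m_i, d_{i+1} = (60 - m_{i+1}^2)/d_i, a_{i+1} = floor((a_0 + m_{i+1})/d_{i+1}):
  m_1 = 1*7 - 0 = 7, d_1 = (60 - 7^2)/1 = 11/1 = 11, a_1 = floor((7 + 7)/11) = 1.
  m_2 = 11*1 - 7 = 4, d_2 = (60 - 4^2)/11 = 44/11 = 4, a_2 = floor((7 + 4)/4) = 2.
  m_3 = 4*2 - 4 = 4, d_3 = (60 - 4^2)/4 = 44/4 = 11, a_3 = floor((7 + 4)/11) = 1.
  m_4 = 11*1 - 4 = 7, d_4 = (60 - 7^2)/11 = 11/11 = 1, a_4 = floor((7 + 7)/1) = 14.
  m_5 = 1*14 - 7 = 7, d_5 = (60 - 7^2)/1 = 11/1 = 11: (m_5, d_5) = (m_1, d_1) = (7, 11), so from here the quotients repeat a_1, ..., a_4; the period length is 4.
So sqrt(60) = [7; (1, 2, 1, 14)] with period length k = 4.
k is even, so the fundamental solution of x^2 - 60y^2 = 1 is (p_{k-1}, q_{k-1}) = (p_3, q_3); compute convergents through index 3.
Convergents (p_i = a_i*p_{i-1} + p_{i-2}, q_i = a_i*q_{i-1} + q_{i-2} with p_{-2}=0, p_{-1}=1, q_{-2}=1, q_{-1}=0):
  i=0: a_0=7, p_0 = 7*1 + 0 = 7, q_0 = 7*0 + 1 = 1.
  i=1: a_1=1, p_1 = 1*7 + 1 = 8, q_1 = 1*1 + 0 = 1.
  i=2: a_2=2, p_2 = 2*8 + 7 = 23, q_2 = 2*1 + 1 = 3.
  i=3: a_3=1, p_3 = 1*23 + 8 = 31, q_3 = 1*3 + 1 = 4.
Check: 31^2 - 60*4^2 = 961 - 960 = 1, so (x, y) = (31, 4) solves the equation, and by the theorem it is the least positive solution.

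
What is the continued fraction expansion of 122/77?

[1; 1, 1, 2, 2, 6]

Run the Euclidean algorithm on 122 and 77; the successive quotients are the partial quotients a_0, a_1, ... (each step inverts the fractional part left over by the previous one):
  122 = 1*77 + 45, so a_0 = 1.
  77 = 1*45 + 32, so a_1 = 1.
  45 = 1*32 + 13, so a_2 = 1.
  32 = 2*13 + 6, so a_3 = 2.
  13 = 2*6 + 1, so a_4 = 2.
  6 = 6*1 + 0, so a_5 = 6.
The remainder reaches 0 after 6 divisions, so the expansion has 6 partial quotients, read off in order.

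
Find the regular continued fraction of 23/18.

[1; 3, 1, 1, 2]

Run the Euclidean algorithm on 23 and 18; the successive quotients are the partial quotients a_0, a_1, ... (each step inverts the fractional part left over by the previous one):
  23 = 1*18 + 5, so a_0 = 1.
  18 = 3*5 + 3, so a_1 = 3.
  5 = 1*3 + 2, so a_2 = 1.
  3 = 1*2 + 1, so a_3 = 1.
  2 = 2*1 + 0, so a_4 = 2.
The remainder reaches 0 after 5 divisions, so the expansion has 5 partial quotients, read off in order.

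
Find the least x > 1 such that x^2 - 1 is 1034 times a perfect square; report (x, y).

(x, y) = (15885, 494)

First expand sqrt(1034) as a continued fraction. With x_i = (sqrt(1034) + m_i)/d_i and (m_0, d_0) = (0, 1): a_0 = floor(sqrt(1034)) = 32, since 32^2 = 1024 <= 1034 < 1089 = 33^2.
Iterate m_{i+1} = d_i*a_i - m_i, d_{i+1} = (1034 - m_{i+1}^2)/d_i, a_{i+1} = floor((a_0 + m_{i+1})/d_{i+1}):
  m_1 = 1*32 - 0 = 32, d_1 = (1034 - 32^2)/1 = 10/1 = 10, a_1 = floor((32 + 32)/10) = 6.
  m_2 = 10*6 - 32 = 28, d_2 = (1034 - 28^2)/10 = 250/10 = 25, a_2 = floor((32 + 28)/25) = 2.
  m_3 = 25*2 - 28 = 22, d_3 = (1034 - 22^2)/25 = 550/25 = 22, a_3 = floor((32 + 22)/22) = 2.
  m_4 = 22*2 - 22 = 22, d_4 = (1034 - 22^2)/22 = 550/22 = 25, a_4 = floor((32 + 22)/25) = 2.
  m_5 = 25*2 - 22 = 28, d_5 = (1034 - 28^2)/25 = 250/25 = 10, a_5 = floor((32 + 28)/10) = 6.
  m_6 = 10*6 - 28 = 32, d_6 = (1034 - 32^2)/10 = 10/10 = 1, a_6 = floor((32 + 32)/1) = 64.
  m_7 = 1*64 - 32 = 32, d_7 = (1034 - 32^2)/1 = 10/1 = 10: (m_7, d_7) = (m_1, d_1) = (32, 10), so from here the quotients repeat a_1, ..., a_6; the period length is 6.
So sqrt(1034) = [32; (6, 2, 2, 2, 6, 64)] with period length k = 6.
k is even, so the fundamental solution of x^2 - 1034y^2 = 1 is (p_{k-1}, q_{k-1}) = (p_5, q_5); compute convergents through index 5.
Convergents (p_i = a_i*p_{i-1} + p_{i-2}, q_i = a_i*q_{i-1} + q_{i-2} with p_{-2}=0, p_{-1}=1, q_{-2}=1, q_{-1}=0):
  i=0: a_0=32, p_0 = 32*1 + 0 = 32, q_0 = 32*0 + 1 = 1.
  i=1: a_1=6, p_1 = 6*32 + 1 = 193, q_1 = 6*1 + 0 = 6.
  i=2: a_2=2, p_2 = 2*193 + 32 = 418, q_2 = 2*6 + 1 = 13.
  i=3: a_3=2, p_3 = 2*418 + 193 = 1029, q_3 = 2*13 + 6 = 32.
  i=4: a_4=2, p_4 = 2*1029 + 418 = 2476, q_4 = 2*32 + 13 = 77.
  i=5: a_5=6, p_5 = 6*2476 + 1029 = 15885, q_5 = 6*77 + 32 = 494.
Check: 15885^2 - 1034*494^2 = 252333225 - 252333224 = 1, so (x, y) = (15885, 494) solves the equation, and by the theorem it is the least positive solution.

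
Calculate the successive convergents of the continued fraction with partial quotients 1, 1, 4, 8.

1/1, 2/1, 9/5, 74/41

Using the convergent recurrence p_i = a_i*p_{i-1} + p_{i-2}, q_i = a_i*q_{i-1} + q_{i-2} with p_{-2}=0, p_{-1}=1, q_{-2}=1, q_{-1}=0:
  i=0: a_0=1, p_0 = 1*1 + 0 = 1, q_0 = 1*0 + 1 = 1.
  i=1: a_1=1, p_1 = 1*1 + 1 = 2, q_1 = 1*1 + 0 = 1.
  i=2: a_2=4, p_2 = 4*2 + 1 = 9, q_2 = 4*1 + 1 = 5.
  i=3: a_3=8, p_3 = 8*9 + 2 = 74, q_3 = 8*5 + 1 = 41.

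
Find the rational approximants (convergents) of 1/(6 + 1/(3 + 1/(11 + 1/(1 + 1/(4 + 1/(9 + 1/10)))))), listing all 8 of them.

Using the convergent recurrence p_i = a_i*p_{i-1} + p_{i-2}, q_i = a_i*q_{i-1} + q_{i-2} with p_{-2}=0, p_{-1}=1, q_{-2}=1, q_{-1}=0:
  i=0: a_0=0, p_0 = 0*1 + 0 = 0, q_0 = 0*0 + 1 = 1.
  i=1: a_1=6, p_1 = 6*0 + 1 = 1, q_1 = 6*1 + 0 = 6.
  i=2: a_2=3, p_2 = 3*1 + 0 = 3, q_2 = 3*6 + 1 = 19.
  i=3: a_3=11, p_3 = 11*3 + 1 = 34, q_3 = 11*19 + 6 = 215.
  i=4: a_4=1, p_4 = 1*34 + 3 = 37, q_4 = 1*215 + 19 = 234.
  i=5: a_5=4, p_5 = 4*37 + 34 = 182, q_5 = 4*234 + 215 = 1151.
  i=6: a_6=9, p_6 = 9*182 + 37 = 1675, q_6 = 9*1151 + 234 = 10593.
  i=7: a_7=10, p_7 = 10*1675 + 182 = 16932, q_7 = 10*10593 + 1151 = 107081.

0/1, 1/6, 3/19, 34/215, 37/234, 182/1151, 1675/10593, 16932/107081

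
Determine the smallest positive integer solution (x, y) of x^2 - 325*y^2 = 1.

(x, y) = (649, 36)

First expand sqrt(325) as a continued fraction. With x_i = (sqrt(325) + m_i)/d_i and (m_0, d_0) = (0, 1): a_0 = floor(sqrt(325)) = 18, since 18^2 = 324 <= 325 < 361 = 19^2.
Iterate m_{i+1} = d_i*a_i - m_i, d_{i+1} = (325 - m_{i+1}^2)/d_i, a_{i+1} = floor((a_0 + m_{i+1})/d_{i+1}):
  m_1 = 1*18 - 0 = 18, d_1 = (325 - 18^2)/1 = 1/1 = 1, a_1 = floor((18 + 18)/1) = 36.
  m_2 = 1*36 - 18 = 18, d_2 = (325 - 18^2)/1 = 1/1 = 1: (m_2, d_2) = (m_1, d_1) = (18, 1), so from here the quotient a_1 repeats; the period length is 1.
So sqrt(325) = [18; (36)] with period length k = 1.
k is odd, so (p_{k-1}, q_{k-1}) only solves x^2 - 325y^2 = -1 and the fundamental solution of x^2 - 325y^2 = 1 is (p_{2k-1}, q_{2k-1}) = (p_1, q_1); compute convergents through index 1, running through the period twice.
Convergents (p_i = a_i*p_{i-1} + p_{i-2}, q_i = a_i*q_{i-1} + q_{i-2} with p_{-2}=0, p_{-1}=1, q_{-2}=1, q_{-1}=0):
  i=0: a_0=18, p_0 = 18*1 + 0 = 18, q_0 = 18*0 + 1 = 1.
  i=1: a_1=36, p_1 = 36*18 + 1 = 649, q_1 = 36*1 + 0 = 36.
Indeed p_0^2 - 325*q_0^2 = 324 - 325 = -1, not +1.
Check: 649^2 - 325*36^2 = 421201 - 421200 = 1, so (x, y) = (649, 36) solves the equation, and by the theorem it is the least positive solution.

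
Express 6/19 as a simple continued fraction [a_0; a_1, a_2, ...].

Run the Euclidean algorithm on 6 and 19; the successive quotients are the partial quotients a_0, a_1, ... (each step inverts the fractional part left over by the previous one):
  6 = 0*19 + 6, so a_0 = 0.
  19 = 3*6 + 1, so a_1 = 3.
  6 = 6*1 + 0, so a_2 = 6.
The remainder reaches 0 after 3 divisions, so the expansion has 3 partial quotients, read off in order.

[0; 3, 6]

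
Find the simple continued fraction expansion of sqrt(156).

Write x_i = (sqrt(156) + m_i)/d_i with (m_0, d_0) = (0, 1). a_0 = floor(sqrt(156)) = 12, since 12^2 = 144 <= 156 < 169 = 13^2.
Iterate m_{i+1} = d_i*a_i - m_i, d_{i+1} = (156 - m_{i+1}^2)/d_i, a_{i+1} = floor((a_0 + m_{i+1})/d_{i+1}):
  m_1 = 1*12 - 0 = 12, d_1 = (156 - 12^2)/1 = 12/1 = 12, a_1 = floor((12 + 12)/12) = 2.
  m_2 = 12*2 - 12 = 12, d_2 = (156 - 12^2)/12 = 12/12 = 1, a_2 = floor((12 + 12)/1) = 24.
  m_3 = 1*24 - 12 = 12, d_3 = (156 - 12^2)/1 = 12/1 = 12: (m_3, d_3) = (m_1, d_1) = (12, 12), so from here the quotients repeat a_1, a_2; the period length is 2.
Hence the expansion of sqrt(156) is a_0 = 12 followed by the repeating block 2, 24 (period 2).

[12; (2, 24)]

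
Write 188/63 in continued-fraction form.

[2; 1, 62]

Run the Euclidean algorithm on 188 and 63; the successive quotients are the partial quotients a_0, a_1, ... (each step inverts the fractional part left over by the previous one):
  188 = 2*63 + 62, so a_0 = 2.
  63 = 1*62 + 1, so a_1 = 1.
  62 = 62*1 + 0, so a_2 = 62.
The remainder reaches 0 after 3 divisions, so the expansion has 3 partial quotients, read off in order.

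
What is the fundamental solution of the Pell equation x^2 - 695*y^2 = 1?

(x, y) = (33639, 1276)

First expand sqrt(695) as a continued fraction. With x_i = (sqrt(695) + m_i)/d_i and (m_0, d_0) = (0, 1): a_0 = floor(sqrt(695)) = 26, since 26^2 = 676 <= 695 < 729 = 27^2.
Iterate m_{i+1} = d_i*a_i - m_i, d_{i+1} = (695 - m_{i+1}^2)/d_i, a_{i+1} = floor((a_0 + m_{i+1})/d_{i+1}):
  m_1 = 1*26 - 0 = 26, d_1 = (695 - 26^2)/1 = 19/1 = 19, a_1 = floor((26 + 26)/19) = 2.
  m_2 = 19*2 - 26 = 12, d_2 = (695 - 12^2)/19 = 551/19 = 29, a_2 = floor((26 + 12)/29) = 1.
  m_3 = 29*1 - 12 = 17, d_3 = (695 - 17^2)/29 = 406/29 = 14, a_3 = floor((26 + 17)/14) = 3.
  m_4 = 14*3 - 17 = 25, d_4 = (695 - 25^2)/14 = 70/14 = 5, a_4 = floor((26 + 25)/5) = 10.
  m_5 = 5*10 - 25 = 25, d_5 = (695 - 25^2)/5 = 70/5 = 14, a_5 = floor((26 + 25)/14) = 3.
  m_6 = 14*3 - 25 = 17, d_6 = (695 - 17^2)/14 = 406/14 = 29, a_6 = floor((26 + 17)/29) = 1.
  m_7 = 29*1 - 17 = 12, d_7 = (695 - 12^2)/29 = 551/29 = 19, a_7 = floor((26 + 12)/19) = 2.
  m_8 = 19*2 - 12 = 26, d_8 = (695 - 26^2)/19 = 19/19 = 1, a_8 = floor((26 + 26)/1) = 52.
  m_9 = 1*52 - 26 = 26, d_9 = (695 - 26^2)/1 = 19/1 = 19: (m_9, d_9) = (m_1, d_1) = (26, 19), so from here the quotients repeat a_1, ..., a_8; the period length is 8.
So sqrt(695) = [26; (2, 1, 3, 10, 3, 1, 2, 52)] with period length k = 8.
k is even, so the fundamental solution of x^2 - 695y^2 = 1 is (p_{k-1}, q_{k-1}) = (p_7, q_7); compute convergents through index 7.
Convergents (p_i = a_i*p_{i-1} + p_{i-2}, q_i = a_i*q_{i-1} + q_{i-2} with p_{-2}=0, p_{-1}=1, q_{-2}=1, q_{-1}=0):
  i=0: a_0=26, p_0 = 26*1 + 0 = 26, q_0 = 26*0 + 1 = 1.
  i=1: a_1=2, p_1 = 2*26 + 1 = 53, q_1 = 2*1 + 0 = 2.
  i=2: a_2=1, p_2 = 1*53 + 26 = 79, q_2 = 1*2 + 1 = 3.
  i=3: a_3=3, p_3 = 3*79 + 53 = 290, q_3 = 3*3 + 2 = 11.
  i=4: a_4=10, p_4 = 10*290 + 79 = 2979, q_4 = 10*11 + 3 = 113.
  i=5: a_5=3, p_5 = 3*2979 + 290 = 9227, q_5 = 3*113 + 11 = 350.
  i=6: a_6=1, p_6 = 1*9227 + 2979 = 12206, q_6 = 1*350 + 113 = 463.
  i=7: a_7=2, p_7 = 2*12206 + 9227 = 33639, q_7 = 2*463 + 350 = 1276.
Check: 33639^2 - 695*1276^2 = 1131582321 - 1131582320 = 1, so (x, y) = (33639, 1276) solves the equation, and by the theorem it is the least positive solution.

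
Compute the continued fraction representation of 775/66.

Run the Euclidean algorithm on 775 and 66; the successive quotients are the partial quotients a_0, a_1, ... (each step inverts the fractional part left over by the previous one):
  775 = 11*66 + 49, so a_0 = 11.
  66 = 1*49 + 17, so a_1 = 1.
  49 = 2*17 + 15, so a_2 = 2.
  17 = 1*15 + 2, so a_3 = 1.
  15 = 7*2 + 1, so a_4 = 7.
  2 = 2*1 + 0, so a_5 = 2.
The remainder reaches 0 after 6 divisions, so the expansion has 6 partial quotients, read off in order.

[11; 1, 2, 1, 7, 2]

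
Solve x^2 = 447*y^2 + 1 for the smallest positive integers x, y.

First expand sqrt(447) as a continued fraction. With x_i = (sqrt(447) + m_i)/d_i and (m_0, d_0) = (0, 1): a_0 = floor(sqrt(447)) = 21, since 21^2 = 441 <= 447 < 484 = 22^2.
Iterate m_{i+1} = d_i*a_i - m_i, d_{i+1} = (447 - m_{i+1}^2)/d_i, a_{i+1} = floor((a_0 + m_{i+1})/d_{i+1}):
  m_1 = 1*21 - 0 = 21, d_1 = (447 - 21^2)/1 = 6/1 = 6, a_1 = floor((21 + 21)/6) = 7.
  m_2 = 6*7 - 21 = 21, d_2 = (447 - 21^2)/6 = 6/6 = 1, a_2 = floor((21 + 21)/1) = 42.
  m_3 = 1*42 - 21 = 21, d_3 = (447 - 21^2)/1 = 6/1 = 6: (m_3, d_3) = (m_1, d_1) = (21, 6), so from here the quotients repeat a_1, a_2; the period length is 2.
So sqrt(447) = [21; (7, 42)] with period length k = 2.
k is even, so the fundamental solution of x^2 - 447y^2 = 1 is (p_{k-1}, q_{k-1}) = (p_1, q_1); compute convergents through index 1.
Convergents (p_i = a_i*p_{i-1} + p_{i-2}, q_i = a_i*q_{i-1} + q_{i-2} with p_{-2}=0, p_{-1}=1, q_{-2}=1, q_{-1}=0):
  i=0: a_0=21, p_0 = 21*1 + 0 = 21, q_0 = 21*0 + 1 = 1.
  i=1: a_1=7, p_1 = 7*21 + 1 = 148, q_1 = 7*1 + 0 = 7.
Check: 148^2 - 447*7^2 = 21904 - 21903 = 1, so (x, y) = (148, 7) solves the equation, and by the theorem it is the least positive solution.

(x, y) = (148, 7)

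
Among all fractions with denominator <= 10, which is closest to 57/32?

16/9

Expand x = 57/32 as a continued fraction with the Euclidean algorithm:
  57 = 1*32 + 25, so a_0 = 1.
  32 = 1*25 + 7, so a_1 = 1.
  25 = 3*7 + 4, so a_2 = 3.
  7 = 1*4 + 3, so a_3 = 1.
  4 = 1*3 + 1, so a_4 = 1.
  3 = 3*1 + 0, so a_5 = 3.
so x = [1; 1, 3, 1, 1, 3].
Convergents (p_i = a_i*p_{i-1} + p_{i-2}, q_i = a_i*q_{i-1} + q_{i-2} with p_{-2}=0, p_{-1}=1, q_{-2}=1, q_{-1}=0), until the denominator exceeds 10:
  i=0: a_0=1, p_0 = 1*1 + 0 = 1, q_0 = 1*0 + 1 = 1.
  i=1: a_1=1, p_1 = 1*1 + 1 = 2, q_1 = 1*1 + 0 = 1.
  i=2: a_2=3, p_2 = 3*2 + 1 = 7, q_2 = 3*1 + 1 = 4.
  i=3: a_3=1, p_3 = 1*7 + 2 = 9, q_3 = 1*4 + 1 = 5.
  i=4: a_4=1, p_4 = 1*9 + 7 = 16, q_4 = 1*5 + 4 = 9.
  i=5: a_5=3, p_5 = 3*16 + 9 = 57, q_5 = 3*9 + 5 = 32.
q_5 = 32 > 10, so the last convergent with denominator <= 10 is p_4/q_4 = 16/9.
The closest fraction with denominator <= 10 is either p_4/q_4 or the intermediate fraction (k*p_4 + p_3)/(k*q_4 + q_3) with the largest k >= 1 whose denominator stays <= 10; these approach x as k grows, and every other convergent or intermediate fraction in range is farther away.
Largest k: floor((10 - q_3)/q_4) = floor((10 - 5)/9) = 0.
Since k = 0, no intermediate fraction beyond p_4/q_4 has denominator <= 10, so the convergent 16/9 is the closest (its error is |57*9 - 16*32|/(32*9) = 1/288).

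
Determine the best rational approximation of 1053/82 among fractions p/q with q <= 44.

Expand x = 1053/82 as a continued fraction with the Euclidean algorithm:
  1053 = 12*82 + 69, so a_0 = 12.
  82 = 1*69 + 13, so a_1 = 1.
  69 = 5*13 + 4, so a_2 = 5.
  13 = 3*4 + 1, so a_3 = 3.
  4 = 4*1 + 0, so a_4 = 4.
so x = [12; 1, 5, 3, 4].
Convergents (p_i = a_i*p_{i-1} + p_{i-2}, q_i = a_i*q_{i-1} + q_{i-2} with p_{-2}=0, p_{-1}=1, q_{-2}=1, q_{-1}=0), until the denominator exceeds 44:
  i=0: a_0=12, p_0 = 12*1 + 0 = 12, q_0 = 12*0 + 1 = 1.
  i=1: a_1=1, p_1 = 1*12 + 1 = 13, q_1 = 1*1 + 0 = 1.
  i=2: a_2=5, p_2 = 5*13 + 12 = 77, q_2 = 5*1 + 1 = 6.
  i=3: a_3=3, p_3 = 3*77 + 13 = 244, q_3 = 3*6 + 1 = 19.
  i=4: a_4=4, p_4 = 4*244 + 77 = 1053, q_4 = 4*19 + 6 = 82.
q_4 = 82 > 44, so the last convergent with denominator <= 44 is p_3/q_3 = 244/19.
The closest fraction with denominator <= 44 is either p_3/q_3 or the intermediate fraction (k*p_3 + p_2)/(k*q_3 + q_2) with the largest k >= 1 whose denominator stays <= 44; these approach x as k grows, and every other convergent or intermediate fraction in range is farther away.
Largest k: floor((44 - q_2)/q_3) = floor((44 - 6)/19) = 2.
That gives (2*244 + 77)/(2*19 + 6) = 565/44.
Compare the errors: |x - 244/19| = |1053*19 - 244*82|/(82*19) = 1/1558, and |x - 565/44| = |1053*44 - 565*82|/(82*44) = 2/3608.
Cross-multiplying, 2*1558 = 3116 < 3608 = 1*3608, so 2/3608 is smaller: the intermediate fraction 565/44 is closer to x than 244/19.

565/44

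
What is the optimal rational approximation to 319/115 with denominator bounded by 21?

Expand x = 319/115 as a continued fraction with the Euclidean algorithm:
  319 = 2*115 + 89, so a_0 = 2.
  115 = 1*89 + 26, so a_1 = 1.
  89 = 3*26 + 11, so a_2 = 3.
  26 = 2*11 + 4, so a_3 = 2.
  11 = 2*4 + 3, so a_4 = 2.
  4 = 1*3 + 1, so a_5 = 1.
  3 = 3*1 + 0, so a_6 = 3.
so x = [2; 1, 3, 2, 2, 1, 3].
Convergents (p_i = a_i*p_{i-1} + p_{i-2}, q_i = a_i*q_{i-1} + q_{i-2} with p_{-2}=0, p_{-1}=1, q_{-2}=1, q_{-1}=0), until the denominator exceeds 21:
  i=0: a_0=2, p_0 = 2*1 + 0 = 2, q_0 = 2*0 + 1 = 1.
  i=1: a_1=1, p_1 = 1*2 + 1 = 3, q_1 = 1*1 + 0 = 1.
  i=2: a_2=3, p_2 = 3*3 + 2 = 11, q_2 = 3*1 + 1 = 4.
  i=3: a_3=2, p_3 = 2*11 + 3 = 25, q_3 = 2*4 + 1 = 9.
  i=4: a_4=2, p_4 = 2*25 + 11 = 61, q_4 = 2*9 + 4 = 22.
q_4 = 22 > 21, so the last convergent with denominator <= 21 is p_3/q_3 = 25/9.
The closest fraction with denominator <= 21 is either p_3/q_3 or the intermediate fraction (k*p_3 + p_2)/(k*q_3 + q_2) with the largest k >= 1 whose denominator stays <= 21; these approach x as k grows, and every other convergent or intermediate fraction in range is farther away.
Largest k: floor((21 - q_2)/q_3) = floor((21 - 4)/9) = 1.
That gives (1*25 + 11)/(1*9 + 4) = 36/13.
Compare the errors: |x - 25/9| = |319*9 - 25*115|/(115*9) = 4/1035, and |x - 36/13| = |319*13 - 36*115|/(115*13) = 7/1495.
Cross-multiplying, 4*1495 = 5980 < 7245 = 7*1035, so 4/1035 is smaller: the convergent 25/9 is closer to x than 36/13.

25/9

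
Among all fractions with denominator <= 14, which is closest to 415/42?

Expand x = 415/42 as a continued fraction with the Euclidean algorithm:
  415 = 9*42 + 37, so a_0 = 9.
  42 = 1*37 + 5, so a_1 = 1.
  37 = 7*5 + 2, so a_2 = 7.
  5 = 2*2 + 1, so a_3 = 2.
  2 = 2*1 + 0, so a_4 = 2.
so x = [9; 1, 7, 2, 2].
Convergents (p_i = a_i*p_{i-1} + p_{i-2}, q_i = a_i*q_{i-1} + q_{i-2} with p_{-2}=0, p_{-1}=1, q_{-2}=1, q_{-1}=0), until the denominator exceeds 14:
  i=0: a_0=9, p_0 = 9*1 + 0 = 9, q_0 = 9*0 + 1 = 1.
  i=1: a_1=1, p_1 = 1*9 + 1 = 10, q_1 = 1*1 + 0 = 1.
  i=2: a_2=7, p_2 = 7*10 + 9 = 79, q_2 = 7*1 + 1 = 8.
  i=3: a_3=2, p_3 = 2*79 + 10 = 168, q_3 = 2*8 + 1 = 17.
q_3 = 17 > 14, so the last convergent with denominator <= 14 is p_2/q_2 = 79/8.
The closest fraction with denominator <= 14 is either p_2/q_2 or the intermediate fraction (k*p_2 + p_1)/(k*q_2 + q_1) with the largest k >= 1 whose denominator stays <= 14; these approach x as k grows, and every other convergent or intermediate fraction in range is farther away.
Largest k: floor((14 - q_1)/q_2) = floor((14 - 1)/8) = 1.
That gives (1*79 + 10)/(1*8 + 1) = 89/9.
Compare the errors: |x - 79/8| = |415*8 - 79*42|/(42*8) = 2/336, and |x - 89/9| = |415*9 - 89*42|/(42*9) = 3/378.
Cross-multiplying, 2*378 = 756 < 1008 = 3*336, so 2/336 is smaller: the convergent 79/8 is closer to x than 89/9.

79/8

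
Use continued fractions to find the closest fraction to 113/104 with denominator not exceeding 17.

13/12

Expand x = 113/104 as a continued fraction with the Euclidean algorithm:
  113 = 1*104 + 9, so a_0 = 1.
  104 = 11*9 + 5, so a_1 = 11.
  9 = 1*5 + 4, so a_2 = 1.
  5 = 1*4 + 1, so a_3 = 1.
  4 = 4*1 + 0, so a_4 = 4.
so x = [1; 11, 1, 1, 4].
Convergents (p_i = a_i*p_{i-1} + p_{i-2}, q_i = a_i*q_{i-1} + q_{i-2} with p_{-2}=0, p_{-1}=1, q_{-2}=1, q_{-1}=0), until the denominator exceeds 17:
  i=0: a_0=1, p_0 = 1*1 + 0 = 1, q_0 = 1*0 + 1 = 1.
  i=1: a_1=11, p_1 = 11*1 + 1 = 12, q_1 = 11*1 + 0 = 11.
  i=2: a_2=1, p_2 = 1*12 + 1 = 13, q_2 = 1*11 + 1 = 12.
  i=3: a_3=1, p_3 = 1*13 + 12 = 25, q_3 = 1*12 + 11 = 23.
q_3 = 23 > 17, so the last convergent with denominator <= 17 is p_2/q_2 = 13/12.
The closest fraction with denominator <= 17 is either p_2/q_2 or the intermediate fraction (k*p_2 + p_1)/(k*q_2 + q_1) with the largest k >= 1 whose denominator stays <= 17; these approach x as k grows, and every other convergent or intermediate fraction in range is farther away.
Largest k: floor((17 - q_1)/q_2) = floor((17 - 11)/12) = 0.
Since k = 0, no intermediate fraction beyond p_2/q_2 has denominator <= 17, so the convergent 13/12 is the closest (its error is |113*12 - 13*104|/(104*12) = 4/1248).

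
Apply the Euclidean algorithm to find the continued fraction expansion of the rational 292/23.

Run the Euclidean algorithm on 292 and 23; the successive quotients are the partial quotients a_0, a_1, ... (each step inverts the fractional part left over by the previous one):
  292 = 12*23 + 16, so a_0 = 12.
  23 = 1*16 + 7, so a_1 = 1.
  16 = 2*7 + 2, so a_2 = 2.
  7 = 3*2 + 1, so a_3 = 3.
  2 = 2*1 + 0, so a_4 = 2.
The remainder reaches 0 after 5 divisions, so the expansion has 5 partial quotients, read off in order.

[12; 1, 2, 3, 2]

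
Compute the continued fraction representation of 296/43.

Run the Euclidean algorithm on 296 and 43; the successive quotients are the partial quotients a_0, a_1, ... (each step inverts the fractional part left over by the previous one):
  296 = 6*43 + 38, so a_0 = 6.
  43 = 1*38 + 5, so a_1 = 1.
  38 = 7*5 + 3, so a_2 = 7.
  5 = 1*3 + 2, so a_3 = 1.
  3 = 1*2 + 1, so a_4 = 1.
  2 = 2*1 + 0, so a_5 = 2.
The remainder reaches 0 after 6 divisions, so the expansion has 6 partial quotients, read off in order.

[6; 1, 7, 1, 1, 2]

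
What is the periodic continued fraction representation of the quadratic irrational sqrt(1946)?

[44; (8, 1, 4, 3, 3, 12, 3, 3, 4, 1, 8, 88)]

Write x_i = (sqrt(1946) + m_i)/d_i with (m_0, d_0) = (0, 1). a_0 = floor(sqrt(1946)) = 44, since 44^2 = 1936 <= 1946 < 2025 = 45^2.
Iterate m_{i+1} = d_i*a_i - m_i, d_{i+1} = (1946 - m_{i+1}^2)/d_i, a_{i+1} = floor((a_0 + m_{i+1})/d_{i+1}):
  m_1 = 1*44 - 0 = 44, d_1 = (1946 - 44^2)/1 = 10/1 = 10, a_1 = floor((44 + 44)/10) = 8.
  m_2 = 10*8 - 44 = 36, d_2 = (1946 - 36^2)/10 = 650/10 = 65, a_2 = floor((44 + 36)/65) = 1.
  m_3 = 65*1 - 36 = 29, d_3 = (1946 - 29^2)/65 = 1105/65 = 17, a_3 = floor((44 + 29)/17) = 4.
  m_4 = 17*4 - 29 = 39, d_4 = (1946 - 39^2)/17 = 425/17 = 25, a_4 = floor((44 + 39)/25) = 3.
  m_5 = 25*3 - 39 = 36, d_5 = (1946 - 36^2)/25 = 650/25 = 26, a_5 = floor((44 + 36)/26) = 3.
  m_6 = 26*3 - 36 = 42, d_6 = (1946 - 42^2)/26 = 182/26 = 7, a_6 = floor((44 + 42)/7) = 12.
  m_7 = 7*12 - 42 = 42, d_7 = (1946 - 42^2)/7 = 182/7 = 26, a_7 = floor((44 + 42)/26) = 3.
  m_8 = 26*3 - 42 = 36, d_8 = (1946 - 36^2)/26 = 650/26 = 25, a_8 = floor((44 + 36)/25) = 3.
  m_9 = 25*3 - 36 = 39, d_9 = (1946 - 39^2)/25 = 425/25 = 17, a_9 = floor((44 + 39)/17) = 4.
  m_10 = 17*4 - 39 = 29, d_10 = (1946 - 29^2)/17 = 1105/17 = 65, a_10 = floor((44 + 29)/65) = 1.
  m_11 = 65*1 - 29 = 36, d_11 = (1946 - 36^2)/65 = 650/65 = 10, a_11 = floor((44 + 36)/10) = 8.
  m_12 = 10*8 - 36 = 44, d_12 = (1946 - 44^2)/10 = 10/10 = 1, a_12 = floor((44 + 44)/1) = 88.
  m_13 = 1*88 - 44 = 44, d_13 = (1946 - 44^2)/1 = 10/1 = 10: (m_13, d_13) = (m_1, d_1) = (44, 10), so from here the quotients repeat a_1, ..., a_12; the period length is 12.
Hence the expansion of sqrt(1946) is a_0 = 44 followed by the repeating block 8, 1, 4, 3, 3, 12, 3, 3, 4, 1, 8, 88 (period 12).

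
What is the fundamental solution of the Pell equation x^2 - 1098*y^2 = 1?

First expand sqrt(1098) as a continued fraction. With x_i = (sqrt(1098) + m_i)/d_i and (m_0, d_0) = (0, 1): a_0 = floor(sqrt(1098)) = 33, since 33^2 = 1089 <= 1098 < 1156 = 34^2.
Iterate m_{i+1} = d_i*a_i - m_i, d_{i+1} = (1098 - m_{i+1}^2)/d_i, a_{i+1} = floor((a_0 + m_{i+1})/d_{i+1}):
  m_1 = 1*33 - 0 = 33, d_1 = (1098 - 33^2)/1 = 9/1 = 9, a_1 = floor((33 + 33)/9) = 7.
  m_2 = 9*7 - 33 = 30, d_2 = (1098 - 30^2)/9 = 198/9 = 22, a_2 = floor((33 + 30)/22) = 2.
  m_3 = 22*2 - 30 = 14, d_3 = (1098 - 14^2)/22 = 902/22 = 41, a_3 = floor((33 + 14)/41) = 1.
  m_4 = 41*1 - 14 = 27, d_4 = (1098 - 27^2)/41 = 369/41 = 9, a_4 = floor((33 + 27)/9) = 6.
  m_5 = 9*6 - 27 = 27, d_5 = (1098 - 27^2)/9 = 369/9 = 41, a_5 = floor((33 + 27)/41) = 1.
  m_6 = 41*1 - 27 = 14, d_6 = (1098 - 14^2)/41 = 902/41 = 22, a_6 = floor((33 + 14)/22) = 2.
  m_7 = 22*2 - 14 = 30, d_7 = (1098 - 30^2)/22 = 198/22 = 9, a_7 = floor((33 + 30)/9) = 7.
  m_8 = 9*7 - 30 = 33, d_8 = (1098 - 33^2)/9 = 9/9 = 1, a_8 = floor((33 + 33)/1) = 66.
  m_9 = 1*66 - 33 = 33, d_9 = (1098 - 33^2)/1 = 9/1 = 9: (m_9, d_9) = (m_1, d_1) = (33, 9), so from here the quotients repeat a_1, ..., a_8; the period length is 8.
So sqrt(1098) = [33; (7, 2, 1, 6, 1, 2, 7, 66)] with period length k = 8.
k is even, so the fundamental solution of x^2 - 1098y^2 = 1 is (p_{k-1}, q_{k-1}) = (p_7, q_7); compute convergents through index 7.
Convergents (p_i = a_i*p_{i-1} + p_{i-2}, q_i = a_i*q_{i-1} + q_{i-2} with p_{-2}=0, p_{-1}=1, q_{-2}=1, q_{-1}=0):
  i=0: a_0=33, p_0 = 33*1 + 0 = 33, q_0 = 33*0 + 1 = 1.
  i=1: a_1=7, p_1 = 7*33 + 1 = 232, q_1 = 7*1 + 0 = 7.
  i=2: a_2=2, p_2 = 2*232 + 33 = 497, q_2 = 2*7 + 1 = 15.
  i=3: a_3=1, p_3 = 1*497 + 232 = 729, q_3 = 1*15 + 7 = 22.
  i=4: a_4=6, p_4 = 6*729 + 497 = 4871, q_4 = 6*22 + 15 = 147.
  i=5: a_5=1, p_5 = 1*4871 + 729 = 5600, q_5 = 1*147 + 22 = 169.
  i=6: a_6=2, p_6 = 2*5600 + 4871 = 16071, q_6 = 2*169 + 147 = 485.
  i=7: a_7=7, p_7 = 7*16071 + 5600 = 118097, q_7 = 7*485 + 169 = 3564.
Check: 118097^2 - 1098*3564^2 = 13946901409 - 13946901408 = 1, so (x, y) = (118097, 3564) solves the equation, and by the theorem it is the least positive solution.

(x, y) = (118097, 3564)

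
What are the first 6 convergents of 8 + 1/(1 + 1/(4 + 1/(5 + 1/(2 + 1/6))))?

Using the convergent recurrence p_i = a_i*p_{i-1} + p_{i-2}, q_i = a_i*q_{i-1} + q_{i-2} with p_{-2}=0, p_{-1}=1, q_{-2}=1, q_{-1}=0:
  i=0: a_0=8, p_0 = 8*1 + 0 = 8, q_0 = 8*0 + 1 = 1.
  i=1: a_1=1, p_1 = 1*8 + 1 = 9, q_1 = 1*1 + 0 = 1.
  i=2: a_2=4, p_2 = 4*9 + 8 = 44, q_2 = 4*1 + 1 = 5.
  i=3: a_3=5, p_3 = 5*44 + 9 = 229, q_3 = 5*5 + 1 = 26.
  i=4: a_4=2, p_4 = 2*229 + 44 = 502, q_4 = 2*26 + 5 = 57.
  i=5: a_5=6, p_5 = 6*502 + 229 = 3241, q_5 = 6*57 + 26 = 368.

8/1, 9/1, 44/5, 229/26, 502/57, 3241/368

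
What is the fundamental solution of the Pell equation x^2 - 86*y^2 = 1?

First expand sqrt(86) as a continued fraction. With x_i = (sqrt(86) + m_i)/d_i and (m_0, d_0) = (0, 1): a_0 = floor(sqrt(86)) = 9, since 9^2 = 81 <= 86 < 100 = 10^2.
Iterate m_{i+1} = d_i*a_i - m_i, d_{i+1} = (86 - m_{i+1}^2)/d_i, a_{i+1} = floor((a_0 + m_{i+1})/d_{i+1}):
  m_1 = 1*9 - 0 = 9, d_1 = (86 - 9^2)/1 = 5/1 = 5, a_1 = floor((9 + 9)/5) = 3.
  m_2 = 5*3 - 9 = 6, d_2 = (86 - 6^2)/5 = 50/5 = 10, a_2 = floor((9 + 6)/10) = 1.
  m_3 = 10*1 - 6 = 4, d_3 = (86 - 4^2)/10 = 70/10 = 7, a_3 = floor((9 + 4)/7) = 1.
  m_4 = 7*1 - 4 = 3, d_4 = (86 - 3^2)/7 = 77/7 = 11, a_4 = floor((9 + 3)/11) = 1.
  m_5 = 11*1 - 3 = 8, d_5 = (86 - 8^2)/11 = 22/11 = 2, a_5 = floor((9 + 8)/2) = 8.
  m_6 = 2*8 - 8 = 8, d_6 = (86 - 8^2)/2 = 22/2 = 11, a_6 = floor((9 + 8)/11) = 1.
  m_7 = 11*1 - 8 = 3, d_7 = (86 - 3^2)/11 = 77/11 = 7, a_7 = floor((9 + 3)/7) = 1.
  m_8 = 7*1 - 3 = 4, d_8 = (86 - 4^2)/7 = 70/7 = 10, a_8 = floor((9 + 4)/10) = 1.
  m_9 = 10*1 - 4 = 6, d_9 = (86 - 6^2)/10 = 50/10 = 5, a_9 = floor((9 + 6)/5) = 3.
  m_10 = 5*3 - 6 = 9, d_10 = (86 - 9^2)/5 = 5/5 = 1, a_10 = floor((9 + 9)/1) = 18.
  m_11 = 1*18 - 9 = 9, d_11 = (86 - 9^2)/1 = 5/1 = 5: (m_11, d_11) = (m_1, d_1) = (9, 5), so from here the quotients repeat a_1, ..., a_10; the period length is 10.
So sqrt(86) = [9; (3, 1, 1, 1, 8, 1, 1, 1, 3, 18)] with period length k = 10.
k is even, so the fundamental solution of x^2 - 86y^2 = 1 is (p_{k-1}, q_{k-1}) = (p_9, q_9); compute convergents through index 9.
Convergents (p_i = a_i*p_{i-1} + p_{i-2}, q_i = a_i*q_{i-1} + q_{i-2} with p_{-2}=0, p_{-1}=1, q_{-2}=1, q_{-1}=0):
  i=0: a_0=9, p_0 = 9*1 + 0 = 9, q_0 = 9*0 + 1 = 1.
  i=1: a_1=3, p_1 = 3*9 + 1 = 28, q_1 = 3*1 + 0 = 3.
  i=2: a_2=1, p_2 = 1*28 + 9 = 37, q_2 = 1*3 + 1 = 4.
  i=3: a_3=1, p_3 = 1*37 + 28 = 65, q_3 = 1*4 + 3 = 7.
  i=4: a_4=1, p_4 = 1*65 + 37 = 102, q_4 = 1*7 + 4 = 11.
  i=5: a_5=8, p_5 = 8*102 + 65 = 881, q_5 = 8*11 + 7 = 95.
  i=6: a_6=1, p_6 = 1*881 + 102 = 983, q_6 = 1*95 + 11 = 106.
  i=7: a_7=1, p_7 = 1*983 + 881 = 1864, q_7 = 1*106 + 95 = 201.
  i=8: a_8=1, p_8 = 1*1864 + 983 = 2847, q_8 = 1*201 + 106 = 307.
  i=9: a_9=3, p_9 = 3*2847 + 1864 = 10405, q_9 = 3*307 + 201 = 1122.
Check: 10405^2 - 86*1122^2 = 108264025 - 108264024 = 1, so (x, y) = (10405, 1122) solves the equation, and by the theorem it is the least positive solution.

(x, y) = (10405, 1122)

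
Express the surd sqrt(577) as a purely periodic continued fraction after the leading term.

Write x_i = (sqrt(577) + m_i)/d_i with (m_0, d_0) = (0, 1). a_0 = floor(sqrt(577)) = 24, since 24^2 = 576 <= 577 < 625 = 25^2.
Iterate m_{i+1} = d_i*a_i - m_i, d_{i+1} = (577 - m_{i+1}^2)/d_i, a_{i+1} = floor((a_0 + m_{i+1})/d_{i+1}):
  m_1 = 1*24 - 0 = 24, d_1 = (577 - 24^2)/1 = 1/1 = 1, a_1 = floor((24 + 24)/1) = 48.
  m_2 = 1*48 - 24 = 24, d_2 = (577 - 24^2)/1 = 1/1 = 1: (m_2, d_2) = (m_1, d_1) = (24, 1), so from here the quotient a_1 repeats; the period length is 1.
Hence the expansion of sqrt(577) is a_0 = 24 followed by the repeating block 48 (period 1).

[24; (48)]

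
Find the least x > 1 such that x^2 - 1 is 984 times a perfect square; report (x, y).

First expand sqrt(984) as a continued fraction. With x_i = (sqrt(984) + m_i)/d_i and (m_0, d_0) = (0, 1): a_0 = floor(sqrt(984)) = 31, since 31^2 = 961 <= 984 < 1024 = 32^2.
Iterate m_{i+1} = d_i*a_i - m_i, d_{i+1} = (984 - m_{i+1}^2)/d_i, a_{i+1} = floor((a_0 + m_{i+1})/d_{i+1}):
  m_1 = 1*31 - 0 = 31, d_1 = (984 - 31^2)/1 = 23/1 = 23, a_1 = floor((31 + 31)/23) = 2.
  m_2 = 23*2 - 31 = 15, d_2 = (984 - 15^2)/23 = 759/23 = 33, a_2 = floor((31 + 15)/33) = 1.
  m_3 = 33*1 - 15 = 18, d_3 = (984 - 18^2)/33 = 660/33 = 20, a_3 = floor((31 + 18)/20) = 2.
  m_4 = 20*2 - 18 = 22, d_4 = (984 - 22^2)/20 = 500/20 = 25, a_4 = floor((31 + 22)/25) = 2.
  m_5 = 25*2 - 22 = 28, d_5 = (984 - 28^2)/25 = 200/25 = 8, a_5 = floor((31 + 28)/8) = 7.
  m_6 = 8*7 - 28 = 28, d_6 = (984 - 28^2)/8 = 200/8 = 25, a_6 = floor((31 + 28)/25) = 2.
  m_7 = 25*2 - 28 = 22, d_7 = (984 - 22^2)/25 = 500/25 = 20, a_7 = floor((31 + 22)/20) = 2.
  m_8 = 20*2 - 22 = 18, d_8 = (984 - 18^2)/20 = 660/20 = 33, a_8 = floor((31 + 18)/33) = 1.
  m_9 = 33*1 - 18 = 15, d_9 = (984 - 15^2)/33 = 759/33 = 23, a_9 = floor((31 + 15)/23) = 2.
  m_10 = 23*2 - 15 = 31, d_10 = (984 - 31^2)/23 = 23/23 = 1, a_10 = floor((31 + 31)/1) = 62.
  m_11 = 1*62 - 31 = 31, d_11 = (984 - 31^2)/1 = 23/1 = 23: (m_11, d_11) = (m_1, d_1) = (31, 23), so from here the quotients repeat a_1, ..., a_10; the period length is 10.
So sqrt(984) = [31; (2, 1, 2, 2, 7, 2, 2, 1, 2, 62)] with period length k = 10.
k is even, so the fundamental solution of x^2 - 984y^2 = 1 is (p_{k-1}, q_{k-1}) = (p_9, q_9); compute convergents through index 9.
Convergents (p_i = a_i*p_{i-1} + p_{i-2}, q_i = a_i*q_{i-1} + q_{i-2} with p_{-2}=0, p_{-1}=1, q_{-2}=1, q_{-1}=0):
  i=0: a_0=31, p_0 = 31*1 + 0 = 31, q_0 = 31*0 + 1 = 1.
  i=1: a_1=2, p_1 = 2*31 + 1 = 63, q_1 = 2*1 + 0 = 2.
  i=2: a_2=1, p_2 = 1*63 + 31 = 94, q_2 = 1*2 + 1 = 3.
  i=3: a_3=2, p_3 = 2*94 + 63 = 251, q_3 = 2*3 + 2 = 8.
  i=4: a_4=2, p_4 = 2*251 + 94 = 596, q_4 = 2*8 + 3 = 19.
  i=5: a_5=7, p_5 = 7*596 + 251 = 4423, q_5 = 7*19 + 8 = 141.
  i=6: a_6=2, p_6 = 2*4423 + 596 = 9442, q_6 = 2*141 + 19 = 301.
  i=7: a_7=2, p_7 = 2*9442 + 4423 = 23307, q_7 = 2*301 + 141 = 743.
  i=8: a_8=1, p_8 = 1*23307 + 9442 = 32749, q_8 = 1*743 + 301 = 1044.
  i=9: a_9=2, p_9 = 2*32749 + 23307 = 88805, q_9 = 2*1044 + 743 = 2831.
Check: 88805^2 - 984*2831^2 = 7886328025 - 7886328024 = 1, so (x, y) = (88805, 2831) solves the equation, and by the theorem it is the least positive solution.

(x, y) = (88805, 2831)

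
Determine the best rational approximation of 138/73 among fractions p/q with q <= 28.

Expand x = 138/73 as a continued fraction with the Euclidean algorithm:
  138 = 1*73 + 65, so a_0 = 1.
  73 = 1*65 + 8, so a_1 = 1.
  65 = 8*8 + 1, so a_2 = 8.
  8 = 8*1 + 0, so a_3 = 8.
so x = [1; 1, 8, 8].
Convergents (p_i = a_i*p_{i-1} + p_{i-2}, q_i = a_i*q_{i-1} + q_{i-2} with p_{-2}=0, p_{-1}=1, q_{-2}=1, q_{-1}=0), until the denominator exceeds 28:
  i=0: a_0=1, p_0 = 1*1 + 0 = 1, q_0 = 1*0 + 1 = 1.
  i=1: a_1=1, p_1 = 1*1 + 1 = 2, q_1 = 1*1 + 0 = 1.
  i=2: a_2=8, p_2 = 8*2 + 1 = 17, q_2 = 8*1 + 1 = 9.
  i=3: a_3=8, p_3 = 8*17 + 2 = 138, q_3 = 8*9 + 1 = 73.
q_3 = 73 > 28, so the last convergent with denominator <= 28 is p_2/q_2 = 17/9.
The closest fraction with denominator <= 28 is either p_2/q_2 or the intermediate fraction (k*p_2 + p_1)/(k*q_2 + q_1) with the largest k >= 1 whose denominator stays <= 28; these approach x as k grows, and every other convergent or intermediate fraction in range is farther away.
Largest k: floor((28 - q_1)/q_2) = floor((28 - 1)/9) = 3.
That gives (3*17 + 2)/(3*9 + 1) = 53/28.
Compare the errors: |x - 17/9| = |138*9 - 17*73|/(73*9) = 1/657, and |x - 53/28| = |138*28 - 53*73|/(73*28) = 5/2044.
Cross-multiplying, 1*2044 = 2044 < 3285 = 5*657, so 1/657 is smaller: the convergent 17/9 is closer to x than 53/28.

17/9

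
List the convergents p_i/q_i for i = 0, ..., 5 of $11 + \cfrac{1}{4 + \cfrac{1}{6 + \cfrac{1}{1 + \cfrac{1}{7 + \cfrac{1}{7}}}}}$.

Using the convergent recurrence p_i = a_i*p_{i-1} + p_{i-2}, q_i = a_i*q_{i-1} + q_{i-2} with p_{-2}=0, p_{-1}=1, q_{-2}=1, q_{-1}=0:
  i=0: a_0=11, p_0 = 11*1 + 0 = 11, q_0 = 11*0 + 1 = 1.
  i=1: a_1=4, p_1 = 4*11 + 1 = 45, q_1 = 4*1 + 0 = 4.
  i=2: a_2=6, p_2 = 6*45 + 11 = 281, q_2 = 6*4 + 1 = 25.
  i=3: a_3=1, p_3 = 1*281 + 45 = 326, q_3 = 1*25 + 4 = 29.
  i=4: a_4=7, p_4 = 7*326 + 281 = 2563, q_4 = 7*29 + 25 = 228.
  i=5: a_5=7, p_5 = 7*2563 + 326 = 18267, q_5 = 7*228 + 29 = 1625.

11/1, 45/4, 281/25, 326/29, 2563/228, 18267/1625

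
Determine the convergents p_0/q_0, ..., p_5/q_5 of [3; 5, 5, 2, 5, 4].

3/1, 16/5, 83/26, 182/57, 993/311, 4154/1301

Using the convergent recurrence p_i = a_i*p_{i-1} + p_{i-2}, q_i = a_i*q_{i-1} + q_{i-2} with p_{-2}=0, p_{-1}=1, q_{-2}=1, q_{-1}=0:
  i=0: a_0=3, p_0 = 3*1 + 0 = 3, q_0 = 3*0 + 1 = 1.
  i=1: a_1=5, p_1 = 5*3 + 1 = 16, q_1 = 5*1 + 0 = 5.
  i=2: a_2=5, p_2 = 5*16 + 3 = 83, q_2 = 5*5 + 1 = 26.
  i=3: a_3=2, p_3 = 2*83 + 16 = 182, q_3 = 2*26 + 5 = 57.
  i=4: a_4=5, p_4 = 5*182 + 83 = 993, q_4 = 5*57 + 26 = 311.
  i=5: a_5=4, p_5 = 4*993 + 182 = 4154, q_5 = 4*311 + 57 = 1301.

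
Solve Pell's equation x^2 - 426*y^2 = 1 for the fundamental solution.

First expand sqrt(426) as a continued fraction. With x_i = (sqrt(426) + m_i)/d_i and (m_0, d_0) = (0, 1): a_0 = floor(sqrt(426)) = 20, since 20^2 = 400 <= 426 < 441 = 21^2.
Iterate m_{i+1} = d_i*a_i - m_i, d_{i+1} = (426 - m_{i+1}^2)/d_i, a_{i+1} = floor((a_0 + m_{i+1})/d_{i+1}):
  m_1 = 1*20 - 0 = 20, d_1 = (426 - 20^2)/1 = 26/1 = 26, a_1 = floor((20 + 20)/26) = 1.
  m_2 = 26*1 - 20 = 6, d_2 = (426 - 6^2)/26 = 390/26 = 15, a_2 = floor((20 + 6)/15) = 1.
  m_3 = 15*1 - 6 = 9, d_3 = (426 - 9^2)/15 = 345/15 = 23, a_3 = floor((20 + 9)/23) = 1.
  m_4 = 23*1 - 9 = 14, d_4 = (426 - 14^2)/23 = 230/23 = 10, a_4 = floor((20 + 14)/10) = 3.
  m_5 = 10*3 - 14 = 16, d_5 = (426 - 16^2)/10 = 170/10 = 17, a_5 = floor((20 + 16)/17) = 2.
  m_6 = 17*2 - 16 = 18, d_6 = (426 - 18^2)/17 = 102/17 = 6, a_6 = floor((20 + 18)/6) = 6.
  m_7 = 6*6 - 18 = 18, d_7 = (426 - 18^2)/6 = 102/6 = 17, a_7 = floor((20 + 18)/17) = 2.
  m_8 = 17*2 - 18 = 16, d_8 = (426 - 16^2)/17 = 170/17 = 10, a_8 = floor((20 + 16)/10) = 3.
  m_9 = 10*3 - 16 = 14, d_9 = (426 - 14^2)/10 = 230/10 = 23, a_9 = floor((20 + 14)/23) = 1.
  m_10 = 23*1 - 14 = 9, d_10 = (426 - 9^2)/23 = 345/23 = 15, a_10 = floor((20 + 9)/15) = 1.
  m_11 = 15*1 - 9 = 6, d_11 = (426 - 6^2)/15 = 390/15 = 26, a_11 = floor((20 + 6)/26) = 1.
  m_12 = 26*1 - 6 = 20, d_12 = (426 - 20^2)/26 = 26/26 = 1, a_12 = floor((20 + 20)/1) = 40.
  m_13 = 1*40 - 20 = 20, d_13 = (426 - 20^2)/1 = 26/1 = 26: (m_13, d_13) = (m_1, d_1) = (20, 26), so from here the quotients repeat a_1, ..., a_12; the period length is 12.
So sqrt(426) = [20; (1, 1, 1, 3, 2, 6, 2, 3, 1, 1, 1, 40)] with period length k = 12.
k is even, so the fundamental solution of x^2 - 426y^2 = 1 is (p_{k-1}, q_{k-1}) = (p_11, q_11); compute convergents through index 11.
Convergents (p_i = a_i*p_{i-1} + p_{i-2}, q_i = a_i*q_{i-1} + q_{i-2} with p_{-2}=0, p_{-1}=1, q_{-2}=1, q_{-1}=0):
  i=0: a_0=20, p_0 = 20*1 + 0 = 20, q_0 = 20*0 + 1 = 1.
  i=1: a_1=1, p_1 = 1*20 + 1 = 21, q_1 = 1*1 + 0 = 1.
  i=2: a_2=1, p_2 = 1*21 + 20 = 41, q_2 = 1*1 + 1 = 2.
  i=3: a_3=1, p_3 = 1*41 + 21 = 62, q_3 = 1*2 + 1 = 3.
  i=4: a_4=3, p_4 = 3*62 + 41 = 227, q_4 = 3*3 + 2 = 11.
  i=5: a_5=2, p_5 = 2*227 + 62 = 516, q_5 = 2*11 + 3 = 25.
  i=6: a_6=6, p_6 = 6*516 + 227 = 3323, q_6 = 6*25 + 11 = 161.
  i=7: a_7=2, p_7 = 2*3323 + 516 = 7162, q_7 = 2*161 + 25 = 347.
  i=8: a_8=3, p_8 = 3*7162 + 3323 = 24809, q_8 = 3*347 + 161 = 1202.
  i=9: a_9=1, p_9 = 1*24809 + 7162 = 31971, q_9 = 1*1202 + 347 = 1549.
  i=10: a_10=1, p_10 = 1*31971 + 24809 = 56780, q_10 = 1*1549 + 1202 = 2751.
  i=11: a_11=1, p_11 = 1*56780 + 31971 = 88751, q_11 = 1*2751 + 1549 = 4300.
Check: 88751^2 - 426*4300^2 = 7876740001 - 7876740000 = 1, so (x, y) = (88751, 4300) solves the equation, and by the theorem it is the least positive solution.

(x, y) = (88751, 4300)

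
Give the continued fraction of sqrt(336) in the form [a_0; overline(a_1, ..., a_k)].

[18; overline(3, 36)]

Write x_i = (sqrt(336) + m_i)/d_i with (m_0, d_0) = (0, 1). a_0 = floor(sqrt(336)) = 18, since 18^2 = 324 <= 336 < 361 = 19^2.
Iterate m_{i+1} = d_i*a_i - m_i, d_{i+1} = (336 - m_{i+1}^2)/d_i, a_{i+1} = floor((a_0 + m_{i+1})/d_{i+1}):
  m_1 = 1*18 - 0 = 18, d_1 = (336 - 18^2)/1 = 12/1 = 12, a_1 = floor((18 + 18)/12) = 3.
  m_2 = 12*3 - 18 = 18, d_2 = (336 - 18^2)/12 = 12/12 = 1, a_2 = floor((18 + 18)/1) = 36.
  m_3 = 1*36 - 18 = 18, d_3 = (336 - 18^2)/1 = 12/1 = 12: (m_3, d_3) = (m_1, d_1) = (18, 12), so from here the quotients repeat a_1, a_2; the period length is 2.
Hence the expansion of sqrt(336) is a_0 = 18 followed by the repeating block 3, 36 (period 2).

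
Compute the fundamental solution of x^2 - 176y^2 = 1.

(x, y) = (199, 15)

First expand sqrt(176) as a continued fraction. With x_i = (sqrt(176) + m_i)/d_i and (m_0, d_0) = (0, 1): a_0 = floor(sqrt(176)) = 13, since 13^2 = 169 <= 176 < 196 = 14^2.
Iterate m_{i+1} = d_i*a_i - m_i, d_{i+1} = (176 - m_{i+1}^2)/d_i, a_{i+1} = floor((a_0 + m_{i+1})/d_{i+1}):
  m_1 = 1*13 - 0 = 13, d_1 = (176 - 13^2)/1 = 7/1 = 7, a_1 = floor((13 + 13)/7) = 3.
  m_2 = 7*3 - 13 = 8, d_2 = (176 - 8^2)/7 = 112/7 = 16, a_2 = floor((13 + 8)/16) = 1.
  m_3 = 16*1 - 8 = 8, d_3 = (176 - 8^2)/16 = 112/16 = 7, a_3 = floor((13 + 8)/7) = 3.
  m_4 = 7*3 - 8 = 13, d_4 = (176 - 13^2)/7 = 7/7 = 1, a_4 = floor((13 + 13)/1) = 26.
  m_5 = 1*26 - 13 = 13, d_5 = (176 - 13^2)/1 = 7/1 = 7: (m_5, d_5) = (m_1, d_1) = (13, 7), so from here the quotients repeat a_1, ..., a_4; the period length is 4.
So sqrt(176) = [13; (3, 1, 3, 26)] with period length k = 4.
k is even, so the fundamental solution of x^2 - 176y^2 = 1 is (p_{k-1}, q_{k-1}) = (p_3, q_3); compute convergents through index 3.
Convergents (p_i = a_i*p_{i-1} + p_{i-2}, q_i = a_i*q_{i-1} + q_{i-2} with p_{-2}=0, p_{-1}=1, q_{-2}=1, q_{-1}=0):
  i=0: a_0=13, p_0 = 13*1 + 0 = 13, q_0 = 13*0 + 1 = 1.
  i=1: a_1=3, p_1 = 3*13 + 1 = 40, q_1 = 3*1 + 0 = 3.
  i=2: a_2=1, p_2 = 1*40 + 13 = 53, q_2 = 1*3 + 1 = 4.
  i=3: a_3=3, p_3 = 3*53 + 40 = 199, q_3 = 3*4 + 3 = 15.
Check: 199^2 - 176*15^2 = 39601 - 39600 = 1, so (x, y) = (199, 15) solves the equation, and by the theorem it is the least positive solution.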